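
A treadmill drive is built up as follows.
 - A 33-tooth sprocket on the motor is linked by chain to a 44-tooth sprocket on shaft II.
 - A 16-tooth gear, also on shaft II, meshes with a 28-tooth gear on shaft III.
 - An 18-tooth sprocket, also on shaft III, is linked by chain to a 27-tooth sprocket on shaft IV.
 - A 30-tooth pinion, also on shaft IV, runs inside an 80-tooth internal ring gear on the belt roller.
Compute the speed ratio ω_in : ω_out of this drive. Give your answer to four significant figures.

Each stage contributes driven/driver: chain 44/33 = 1.3333, gear mesh 28/16 = 1.75, chain 27/18 = 1.5, internal gear 80/30 = 2.6667.
Overall: 1.3333 × 1.75 × 1.5 × 2.6667 = 9.3333.

9.333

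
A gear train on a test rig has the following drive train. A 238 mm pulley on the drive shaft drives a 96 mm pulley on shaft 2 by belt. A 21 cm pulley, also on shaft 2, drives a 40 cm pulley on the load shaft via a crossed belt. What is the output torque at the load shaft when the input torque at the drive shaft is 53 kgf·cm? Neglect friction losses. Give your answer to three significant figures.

40.7 kgf·cm

Belt: ratio = 96/238 = 0.40336; torque at shaft 2 = 53 × 0.40336 = 21.378 kgf·cm.
Belt: ratio = 40/21 = 1.9048; torque at the load shaft = 21.378 × 1.9048 = 40.72 kgf·cm.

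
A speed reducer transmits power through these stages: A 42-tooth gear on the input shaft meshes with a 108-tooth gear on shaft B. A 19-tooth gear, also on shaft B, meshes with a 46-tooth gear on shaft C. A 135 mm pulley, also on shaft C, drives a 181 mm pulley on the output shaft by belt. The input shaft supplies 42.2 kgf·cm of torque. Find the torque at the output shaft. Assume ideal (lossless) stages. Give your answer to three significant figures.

gear mesh 108/42 = 2.5714 → τ = 42.2·2.5714 = 108.51 kgf·cm
gear mesh 46/19 = 2.4211 → τ = 108.51·2.4211 = 262.72 kgf·cm
belt 181/135 = 1.3407 → τ = 262.72·1.3407 = 352.24 kgf·cm

352 kgf·cm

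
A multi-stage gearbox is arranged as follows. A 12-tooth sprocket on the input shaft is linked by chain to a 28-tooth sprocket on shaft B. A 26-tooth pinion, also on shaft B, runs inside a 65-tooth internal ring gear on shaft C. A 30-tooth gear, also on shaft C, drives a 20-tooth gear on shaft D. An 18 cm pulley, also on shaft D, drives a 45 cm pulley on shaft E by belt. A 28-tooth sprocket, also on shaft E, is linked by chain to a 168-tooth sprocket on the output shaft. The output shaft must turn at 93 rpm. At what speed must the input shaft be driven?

Overall ratio R = 2.3333 × 2.5 × 0.66667 × 2.5 × 6 = 58.333.
Required input speed = output speed × R = 93 × 58.333 = 5425 rpm.

5425 rpm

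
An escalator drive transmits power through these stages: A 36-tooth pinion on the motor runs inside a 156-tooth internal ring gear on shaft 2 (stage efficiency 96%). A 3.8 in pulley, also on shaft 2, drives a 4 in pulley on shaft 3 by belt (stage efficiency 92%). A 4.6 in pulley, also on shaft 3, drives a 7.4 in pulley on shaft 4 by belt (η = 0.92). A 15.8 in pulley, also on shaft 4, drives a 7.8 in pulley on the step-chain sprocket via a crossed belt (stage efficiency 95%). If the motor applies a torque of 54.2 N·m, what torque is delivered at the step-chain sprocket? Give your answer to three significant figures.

After the internal gear (156/36): 54.2 × 4.3333 × 0.96 = 225.47 N·m
After the belt (4/3.8): 225.47 × 1.0526 × 0.92 = 218.35 N·m
After the belt (7.4/4.6): 218.35 × 1.6087 × 0.92 = 323.16 N·m
After the belt (7.8/15.8): 323.16 × 0.49367 × 0.95 = 151.56 N·m

152 N·m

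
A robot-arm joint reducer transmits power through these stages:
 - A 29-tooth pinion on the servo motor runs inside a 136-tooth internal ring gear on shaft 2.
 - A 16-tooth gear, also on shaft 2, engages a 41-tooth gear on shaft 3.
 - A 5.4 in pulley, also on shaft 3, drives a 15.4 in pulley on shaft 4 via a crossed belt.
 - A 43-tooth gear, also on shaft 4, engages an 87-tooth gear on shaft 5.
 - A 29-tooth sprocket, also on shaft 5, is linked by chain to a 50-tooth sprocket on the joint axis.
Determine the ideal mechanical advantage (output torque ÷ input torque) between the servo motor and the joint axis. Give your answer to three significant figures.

120

Each stage contributes driven/driver: internal gear 136/29 = 4.6897, gear mesh 41/16 = 2.5625, belt 15.4/5.4 = 2.8519, gear mesh 87/43 = 2.0233, chain 50/29 = 1.7241.
Overall: 4.6897 × 2.5625 × 2.8519 × 2.0233 × 1.7241 = 119.55.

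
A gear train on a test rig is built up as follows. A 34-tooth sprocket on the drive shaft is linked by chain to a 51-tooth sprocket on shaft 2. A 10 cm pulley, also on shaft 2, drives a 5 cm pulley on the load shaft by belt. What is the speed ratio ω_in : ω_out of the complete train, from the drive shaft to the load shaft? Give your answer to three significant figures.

Each stage contributes driven/driver: chain 51/34 = 1.5, belt 5/10 = 0.5.
Overall: 1.5 × 0.5 = 0.75.

0.750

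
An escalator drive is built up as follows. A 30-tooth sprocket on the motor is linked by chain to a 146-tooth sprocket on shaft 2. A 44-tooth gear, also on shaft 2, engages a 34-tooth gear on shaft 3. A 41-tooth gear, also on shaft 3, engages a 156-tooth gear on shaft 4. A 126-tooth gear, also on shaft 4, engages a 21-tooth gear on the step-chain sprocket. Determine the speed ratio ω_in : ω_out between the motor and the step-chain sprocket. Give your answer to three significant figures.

Each stage contributes driven/driver: chain 146/30 = 4.8667, gear mesh 34/44 = 0.77273, gear mesh 156/41 = 3.8049, gear mesh 21/126 = 0.16667.
Overall: 4.8667 × 0.77273 × 3.8049 × 0.16667 = 2.3848.

2.38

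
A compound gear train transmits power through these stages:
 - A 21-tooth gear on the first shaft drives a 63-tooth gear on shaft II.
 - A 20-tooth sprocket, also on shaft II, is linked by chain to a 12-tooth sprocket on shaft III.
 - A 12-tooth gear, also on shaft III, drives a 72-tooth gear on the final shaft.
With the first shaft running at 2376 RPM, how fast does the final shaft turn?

the first shaft → shaft II (gear mesh, 63/21): 2376 ÷ 3 = 792 RPM
shaft II → shaft III (chain, 12/20): 792 ÷ 0.6 = 1320 RPM
shaft III → the final shaft (gear mesh, 72/12): 1320 ÷ 6 = 220 RPM

220 RPM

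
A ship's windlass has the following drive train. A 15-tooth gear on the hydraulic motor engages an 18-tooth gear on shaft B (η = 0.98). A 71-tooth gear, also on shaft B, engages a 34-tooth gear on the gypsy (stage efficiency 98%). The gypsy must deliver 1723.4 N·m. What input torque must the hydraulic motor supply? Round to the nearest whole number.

3123 N·m

Overall ratio R = 1.2 × 0.47887 = 0.57465; overall efficiency η = 0.98 × 0.98 = 0.9604.
Input torque = output torque / (R × η) = 1723.4 / (0.57465 × 0.9604) = 3122.7 N·m.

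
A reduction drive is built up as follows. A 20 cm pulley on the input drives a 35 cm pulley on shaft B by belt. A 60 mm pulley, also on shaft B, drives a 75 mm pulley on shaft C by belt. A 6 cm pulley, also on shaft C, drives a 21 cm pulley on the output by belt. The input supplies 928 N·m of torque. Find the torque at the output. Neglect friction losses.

7105 N·m

After the belt (35/20): 928 × 1.75 = 1624 N·m
After the belt (75/60): 1624 × 1.25 = 2030 N·m
After the belt (21/6): 2030 × 3.5 = 7105 N·m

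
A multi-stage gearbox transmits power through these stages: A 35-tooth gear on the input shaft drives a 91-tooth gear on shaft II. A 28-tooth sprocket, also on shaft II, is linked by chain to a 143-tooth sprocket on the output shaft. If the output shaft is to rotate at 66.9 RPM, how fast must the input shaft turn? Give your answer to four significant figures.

888.3 RPM

Overall ratio R = 2.6 × 5.1071 = 13.279.
Required input speed = output speed × R = 66.9 × 13.279 = 888.34 RPM.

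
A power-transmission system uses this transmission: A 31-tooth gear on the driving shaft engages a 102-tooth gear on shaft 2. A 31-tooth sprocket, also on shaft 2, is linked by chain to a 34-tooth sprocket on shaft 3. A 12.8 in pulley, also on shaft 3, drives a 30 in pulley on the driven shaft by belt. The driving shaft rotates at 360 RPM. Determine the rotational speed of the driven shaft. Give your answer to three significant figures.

the driving shaft → shaft 2 (gear mesh, 102/31): 360 ÷ 3.2903 = 109.41 RPM
shaft 2 → shaft 3 (chain, 34/31): 109.41 ÷ 1.0968 = 99.758 RPM
shaft 3 → the driven shaft (belt, 30/12.8): 99.758 ÷ 2.3438 = 42.563 RPM

42.6 RPM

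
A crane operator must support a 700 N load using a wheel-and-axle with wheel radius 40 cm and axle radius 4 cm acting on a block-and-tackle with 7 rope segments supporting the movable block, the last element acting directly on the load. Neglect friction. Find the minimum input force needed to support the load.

10 N

Wheel-and-axle MA = R/r = 40/4 = 10.
Block-and-tackle MA = number of supporting rope parts = 7.
Combined ideal MA = 10 × 7 = 70.
Effort = load / MA = 700 / 70 = 10 N.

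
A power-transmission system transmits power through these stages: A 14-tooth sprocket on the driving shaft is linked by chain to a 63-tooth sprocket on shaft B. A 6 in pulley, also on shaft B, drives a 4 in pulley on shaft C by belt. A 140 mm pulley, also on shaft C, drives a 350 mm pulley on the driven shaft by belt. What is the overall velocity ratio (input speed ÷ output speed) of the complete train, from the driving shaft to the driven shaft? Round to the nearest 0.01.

7.50

Each stage contributes driven/driver: chain 63/14 = 4.5, belt 4/6 = 0.66667, belt 350/140 = 2.5.
Overall: 4.5 × 0.66667 × 2.5 = 7.5.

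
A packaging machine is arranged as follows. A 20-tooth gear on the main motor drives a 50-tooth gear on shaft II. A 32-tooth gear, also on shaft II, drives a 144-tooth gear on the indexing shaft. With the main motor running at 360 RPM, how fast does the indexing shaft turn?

32 RPM

gear mesh 50/20 = 2.5 → 360/2.5 = 144 RPM
gear mesh 144/32 = 4.5 → 144/4.5 = 32 RPM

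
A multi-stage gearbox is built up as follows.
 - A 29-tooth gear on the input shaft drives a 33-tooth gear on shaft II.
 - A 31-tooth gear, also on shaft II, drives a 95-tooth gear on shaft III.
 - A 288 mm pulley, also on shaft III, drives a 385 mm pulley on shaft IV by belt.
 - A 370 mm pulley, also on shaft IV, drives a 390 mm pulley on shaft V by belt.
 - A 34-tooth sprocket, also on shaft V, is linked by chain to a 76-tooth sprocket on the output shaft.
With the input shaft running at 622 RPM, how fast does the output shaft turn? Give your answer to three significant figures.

gear mesh 33/29 = 1.1379 → 622/1.1379 = 546.61 RPM
gear mesh 95/31 = 3.0645 → 546.61/3.0645 = 178.37 RPM
belt 385/288 = 1.3368 → 178.37/1.3368 = 133.43 RPM
belt 390/370 = 1.0541 → 133.43/1.0541 = 126.58 RPM
chain 76/34 = 2.2353 → 126.58/2.2353 = 56.63 RPM

56.6 RPM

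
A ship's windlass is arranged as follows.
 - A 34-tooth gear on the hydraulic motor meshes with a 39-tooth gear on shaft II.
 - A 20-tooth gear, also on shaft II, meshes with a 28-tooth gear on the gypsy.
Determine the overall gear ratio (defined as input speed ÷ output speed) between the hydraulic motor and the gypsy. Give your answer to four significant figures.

Each stage contributes driven/driver: gear mesh 39/34 = 1.1471, gear mesh 28/20 = 1.4.
Overall: 1.1471 × 1.4 = 1.6059.

1.606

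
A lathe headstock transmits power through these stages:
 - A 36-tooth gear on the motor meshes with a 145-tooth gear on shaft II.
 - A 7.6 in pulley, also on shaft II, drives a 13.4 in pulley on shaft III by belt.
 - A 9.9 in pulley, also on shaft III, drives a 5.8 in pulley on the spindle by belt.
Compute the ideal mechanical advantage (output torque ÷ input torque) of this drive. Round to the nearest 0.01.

Each stage contributes driven/driver: gear mesh 145/36 = 4.0278, belt 13.4/7.6 = 1.7632, belt 5.8/9.9 = 0.58586.
Overall: 4.0278 × 1.7632 × 0.58586 = 4.1605.

4.16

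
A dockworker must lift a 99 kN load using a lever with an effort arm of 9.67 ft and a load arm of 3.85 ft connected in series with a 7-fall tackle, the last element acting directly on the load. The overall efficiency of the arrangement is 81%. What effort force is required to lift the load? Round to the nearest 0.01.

Lever MA = effort arm / load arm = 9.67/3.85 = 2.5117.
Block-and-tackle MA = number of supporting rope parts = 7.
Combined ideal MA = 2.5117 × 7 = 17.582.
Actual MA = 17.582 × 0.81 = 14.241.
Effort = load / actual MA = 99 / 14.241 = 6.9516 kN.

6.95 kN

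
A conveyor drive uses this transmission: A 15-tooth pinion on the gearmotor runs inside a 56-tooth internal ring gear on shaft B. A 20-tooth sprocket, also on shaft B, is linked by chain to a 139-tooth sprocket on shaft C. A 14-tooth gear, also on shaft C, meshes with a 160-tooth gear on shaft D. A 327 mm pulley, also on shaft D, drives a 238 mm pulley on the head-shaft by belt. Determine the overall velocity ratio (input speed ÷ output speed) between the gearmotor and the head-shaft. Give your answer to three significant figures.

216

Each stage contributes driven/driver: internal gear 56/15 = 3.7333, chain 139/20 = 6.95, gear mesh 160/14 = 11.429, belt 238/327 = 0.72783.
Overall: 3.7333 × 6.95 × 11.429 × 0.72783 = 215.83.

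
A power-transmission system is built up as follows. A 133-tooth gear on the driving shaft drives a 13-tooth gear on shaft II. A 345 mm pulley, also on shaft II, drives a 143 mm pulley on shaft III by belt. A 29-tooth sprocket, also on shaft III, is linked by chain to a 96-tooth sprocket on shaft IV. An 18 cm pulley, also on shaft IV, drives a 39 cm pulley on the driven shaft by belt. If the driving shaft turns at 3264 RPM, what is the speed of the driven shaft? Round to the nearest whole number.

the driving shaft → shaft II (gear mesh, 13/133): 3264 ÷ 0.097744 = 33393 RPM
shaft II → shaft III (belt, 143/345): 33393 ÷ 0.41449 = 80564 RPM
shaft III → shaft IV (chain, 96/29): 80564 ÷ 3.3103 = 24337 RPM
shaft IV → the driven shaft (belt, 39/18): 24337 ÷ 2.1667 = 11232 RPM

11232 RPM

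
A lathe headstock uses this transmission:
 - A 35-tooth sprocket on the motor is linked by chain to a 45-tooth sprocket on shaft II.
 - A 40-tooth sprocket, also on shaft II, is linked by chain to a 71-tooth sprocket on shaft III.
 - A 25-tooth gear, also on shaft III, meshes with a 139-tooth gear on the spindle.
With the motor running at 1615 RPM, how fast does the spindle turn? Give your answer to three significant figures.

127 RPM

chain 45/35 = 1.2857 → 1615/1.2857 = 1256.1 RPM
chain 71/40 = 1.775 → 1256.1/1.775 = 707.67 RPM
gear mesh 139/25 = 5.56 → 707.67/5.56 = 127.28 RPM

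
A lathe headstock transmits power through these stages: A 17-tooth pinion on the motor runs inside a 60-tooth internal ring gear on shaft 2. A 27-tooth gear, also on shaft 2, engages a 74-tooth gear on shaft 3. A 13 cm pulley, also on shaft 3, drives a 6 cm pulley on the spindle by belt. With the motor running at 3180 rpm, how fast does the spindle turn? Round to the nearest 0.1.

712.3 rpm

Internal gear: ratio = 60/17 = 3.5294, so shaft 2 turns at 3180 / 3.5294 = 901 rpm.
Gear mesh: ratio = 74/27 = 2.7407, so shaft 3 turns at 901 / 2.7407 = 328.74 rpm.
Belt: ratio = 6/13 = 0.46154, so the spindle turns at 328.74 / 0.46154 = 712.28 rpm.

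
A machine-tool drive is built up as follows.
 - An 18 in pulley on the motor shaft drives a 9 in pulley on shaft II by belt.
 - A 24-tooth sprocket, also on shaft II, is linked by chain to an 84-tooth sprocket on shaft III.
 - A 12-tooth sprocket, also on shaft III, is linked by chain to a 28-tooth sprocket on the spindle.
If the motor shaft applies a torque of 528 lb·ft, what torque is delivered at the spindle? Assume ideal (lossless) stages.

2156 lb·ft

belt 9/18 = 0.5 → τ = 528·0.5 = 264 lb·ft
chain 84/24 = 3.5 → τ = 264·3.5 = 924 lb·ft
chain 28/12 = 2.3333 → τ = 924·2.3333 = 2156 lb·ft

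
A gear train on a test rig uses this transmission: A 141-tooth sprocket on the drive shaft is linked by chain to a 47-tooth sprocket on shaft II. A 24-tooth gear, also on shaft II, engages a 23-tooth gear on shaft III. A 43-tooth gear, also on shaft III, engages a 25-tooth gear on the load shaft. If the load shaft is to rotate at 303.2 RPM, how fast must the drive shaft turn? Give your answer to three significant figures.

56.3 RPM

Overall ratio R = 0.33333 × 0.95833 × 0.5814 = 0.18572.
Required input speed = output speed × R = 303.2 × 0.18572 = 56.311 RPM.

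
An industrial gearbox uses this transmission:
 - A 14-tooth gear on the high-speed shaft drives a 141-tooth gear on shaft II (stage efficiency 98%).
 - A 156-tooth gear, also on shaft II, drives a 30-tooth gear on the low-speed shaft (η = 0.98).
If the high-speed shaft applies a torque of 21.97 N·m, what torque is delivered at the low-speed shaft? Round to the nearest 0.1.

40.9 N·m

Gear mesh: ratio = 141/14 = 10.071; torque at shaft II = 21.97 × 10.071 × 0.98 = 216.84 N·m.
Gear mesh: ratio = 30/156 = 0.19231; torque at the low-speed shaft = 216.84 × 0.19231 × 0.98 = 40.867 N·m.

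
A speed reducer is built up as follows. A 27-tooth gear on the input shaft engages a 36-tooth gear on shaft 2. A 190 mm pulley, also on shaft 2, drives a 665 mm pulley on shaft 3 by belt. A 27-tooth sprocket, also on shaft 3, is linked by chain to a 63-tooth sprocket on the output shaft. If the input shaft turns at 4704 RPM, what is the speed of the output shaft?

432 RPM

the input shaft → shaft 2 (gear mesh, 36/27): 4704 ÷ 1.3333 = 3528 RPM
shaft 2 → shaft 3 (belt, 665/190): 3528 ÷ 3.5 = 1008 RPM
shaft 3 → the output shaft (chain, 63/27): 1008 ÷ 2.3333 = 432 RPM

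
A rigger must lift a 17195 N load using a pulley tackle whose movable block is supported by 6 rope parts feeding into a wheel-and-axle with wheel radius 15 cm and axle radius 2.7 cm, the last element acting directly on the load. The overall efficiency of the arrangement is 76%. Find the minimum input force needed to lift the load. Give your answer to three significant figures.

679 N

Block-and-tackle MA = number of supporting rope parts = 6.
Wheel-and-axle MA = R/r = 15/2.7 = 5.5556.
Combined ideal MA = 6 × 5.5556 = 33.333.
Actual MA = 33.333 × 0.76 = 25.333.
Effort = load / actual MA = 17195 / 25.333 = 678.75 N.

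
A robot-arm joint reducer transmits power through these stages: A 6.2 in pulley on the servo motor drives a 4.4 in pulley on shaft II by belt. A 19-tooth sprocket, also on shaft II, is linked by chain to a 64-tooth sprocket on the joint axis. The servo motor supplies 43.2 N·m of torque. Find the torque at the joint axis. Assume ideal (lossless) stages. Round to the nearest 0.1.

103.3 N·m

belt 4.4/6.2 = 0.70968 → τ = 43.2·0.70968 = 30.658 N·m
chain 64/19 = 3.3684 → τ = 30.658·3.3684 = 103.27 N·m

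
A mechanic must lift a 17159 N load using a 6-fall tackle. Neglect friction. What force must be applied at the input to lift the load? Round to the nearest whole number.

2860 N

Block-and-tackle MA = number of supporting rope parts = 6.
Effort = load / MA = 17159 / 6 = 2859.8 N.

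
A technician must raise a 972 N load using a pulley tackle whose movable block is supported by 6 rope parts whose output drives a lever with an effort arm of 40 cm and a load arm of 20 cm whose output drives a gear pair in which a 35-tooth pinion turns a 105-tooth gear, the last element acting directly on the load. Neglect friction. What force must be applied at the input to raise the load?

27 N

Block-and-tackle MA = number of supporting rope parts = 6.
Lever MA = effort arm / load arm = 40/20 = 2.
Gear pair MA = 105/35 = 3.
Combined ideal MA = 6 × 2 × 3 = 36.
Effort = load / MA = 972 / 36 = 27 N.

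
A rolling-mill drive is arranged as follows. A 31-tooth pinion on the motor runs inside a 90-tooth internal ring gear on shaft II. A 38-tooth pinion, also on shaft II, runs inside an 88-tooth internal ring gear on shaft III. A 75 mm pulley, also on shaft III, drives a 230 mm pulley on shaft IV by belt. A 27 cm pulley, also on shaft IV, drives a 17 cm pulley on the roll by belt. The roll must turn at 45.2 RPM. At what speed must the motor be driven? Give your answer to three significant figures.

587 RPM

Overall ratio R = 2.9032 × 2.3158 × 3.0667 × 0.62963 = 12.982.
Required input speed = output speed × R = 45.2 × 12.982 = 586.77 RPM.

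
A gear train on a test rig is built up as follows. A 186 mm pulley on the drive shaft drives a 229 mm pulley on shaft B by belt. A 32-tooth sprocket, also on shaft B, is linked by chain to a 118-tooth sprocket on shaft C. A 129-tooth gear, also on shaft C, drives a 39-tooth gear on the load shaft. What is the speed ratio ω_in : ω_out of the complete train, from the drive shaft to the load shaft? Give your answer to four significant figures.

Each stage contributes driven/driver: belt 229/186 = 1.2312, chain 118/32 = 3.6875, gear mesh 39/129 = 0.30233.
Overall: 1.2312 × 3.6875 × 0.30233 = 1.3726.

1.373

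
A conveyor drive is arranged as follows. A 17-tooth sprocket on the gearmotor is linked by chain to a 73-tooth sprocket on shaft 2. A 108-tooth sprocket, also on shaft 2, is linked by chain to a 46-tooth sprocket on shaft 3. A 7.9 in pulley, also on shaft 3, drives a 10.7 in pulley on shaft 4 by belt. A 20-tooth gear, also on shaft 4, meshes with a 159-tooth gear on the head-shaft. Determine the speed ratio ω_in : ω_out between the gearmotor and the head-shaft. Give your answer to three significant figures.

Each stage contributes driven/driver: chain 73/17 = 4.2941, chain 46/108 = 0.42593, belt 10.7/7.9 = 1.3544, gear mesh 159/20 = 7.95.
Overall: 4.2941 × 0.42593 × 1.3544 × 7.95 = 19.694.

19.7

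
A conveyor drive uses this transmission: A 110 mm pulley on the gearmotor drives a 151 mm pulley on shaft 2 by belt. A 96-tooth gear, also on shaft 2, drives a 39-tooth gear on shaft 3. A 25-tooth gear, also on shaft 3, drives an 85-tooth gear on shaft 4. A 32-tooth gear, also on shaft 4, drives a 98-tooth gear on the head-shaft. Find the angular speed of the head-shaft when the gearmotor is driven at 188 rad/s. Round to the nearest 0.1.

32.4 rad/s

the gearmotor → shaft 2 (belt, 151/110): 188 ÷ 1.3727 = 136.95 rad/s
shaft 2 → shaft 3 (gear mesh, 39/96): 136.95 ÷ 0.40625 = 337.12 rad/s
shaft 3 → shaft 4 (gear mesh, 85/25): 337.12 ÷ 3.4 = 99.152 rad/s
shaft 4 → the head-shaft (gear mesh, 98/32): 99.152 ÷ 3.0625 = 32.376 rad/s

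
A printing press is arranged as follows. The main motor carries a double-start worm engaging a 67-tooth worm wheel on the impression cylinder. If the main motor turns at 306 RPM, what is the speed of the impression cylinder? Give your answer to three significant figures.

worm 67/2 = 33.5 → 306/33.5 = 9.1343 RPM

9.13 RPM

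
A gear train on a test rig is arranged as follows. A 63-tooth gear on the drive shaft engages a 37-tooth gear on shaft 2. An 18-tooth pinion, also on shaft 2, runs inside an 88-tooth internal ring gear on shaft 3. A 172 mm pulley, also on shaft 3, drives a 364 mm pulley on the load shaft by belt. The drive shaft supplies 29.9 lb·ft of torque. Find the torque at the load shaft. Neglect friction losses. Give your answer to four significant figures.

Gear mesh: ratio = 37/63 = 0.5873; torque at shaft 2 = 29.9 × 0.5873 = 17.56 lb·ft.
Internal gear: ratio = 88/18 = 4.8889; torque at shaft 3 = 17.56 × 4.8889 = 85.85 lb·ft.
Belt: ratio = 364/172 = 2.1163; torque at the load shaft = 85.85 × 2.1163 = 181.68 lb·ft.

181.7 lb·ft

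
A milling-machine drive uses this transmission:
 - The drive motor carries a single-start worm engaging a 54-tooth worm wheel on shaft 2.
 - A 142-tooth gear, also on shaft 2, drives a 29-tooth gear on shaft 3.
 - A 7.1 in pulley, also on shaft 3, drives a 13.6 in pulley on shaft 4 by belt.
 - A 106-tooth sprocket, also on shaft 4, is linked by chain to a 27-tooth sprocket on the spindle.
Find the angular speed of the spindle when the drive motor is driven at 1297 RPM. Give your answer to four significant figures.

Worm: ratio = 54/1 = 54, so shaft 2 turns at 1297 / 54 = 24.019 RPM.
Gear mesh: ratio = 29/142 = 0.20423, so shaft 3 turns at 24.019 / 0.20423 = 117.61 RPM.
Belt: ratio = 13.6/7.1 = 1.9155, so shaft 4 turns at 117.61 / 1.9155 = 61.398 RPM.
Chain: ratio = 27/106 = 0.25472, so the spindle turns at 61.398 / 0.25472 = 241.04 RPM.

241.0 RPM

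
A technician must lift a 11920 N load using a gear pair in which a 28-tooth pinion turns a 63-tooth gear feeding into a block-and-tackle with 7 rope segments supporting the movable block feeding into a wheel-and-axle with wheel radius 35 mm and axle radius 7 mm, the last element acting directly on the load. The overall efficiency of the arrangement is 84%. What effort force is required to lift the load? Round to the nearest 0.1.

Gear pair MA = 63/28 = 2.25.
Block-and-tackle MA = number of supporting rope parts = 7.
Wheel-and-axle MA = R/r = 35/7 = 5.
Combined ideal MA = 2.25 × 7 × 5 = 78.75.
Actual MA = 78.75 × 0.84 = 66.15.
Effort = load / actual MA = 11920 / 66.15 = 180.2 N.

180.2 N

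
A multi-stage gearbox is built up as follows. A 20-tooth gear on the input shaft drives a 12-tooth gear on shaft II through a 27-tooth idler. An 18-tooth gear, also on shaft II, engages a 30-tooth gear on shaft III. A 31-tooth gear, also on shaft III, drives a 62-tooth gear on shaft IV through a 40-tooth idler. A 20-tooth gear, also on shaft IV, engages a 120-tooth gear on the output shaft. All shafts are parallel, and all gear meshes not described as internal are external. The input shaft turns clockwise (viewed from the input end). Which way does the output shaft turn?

the input shaft → shaft II: driver → idler → driven is 2 external meshes, 2 reversals → CW.
shaft II → shaft III: external mesh, 1 reversal → CCW.
shaft III → shaft IV: driver → idler → driven is 2 external meshes, 2 reversals → CCW.
shaft IV → the output shaft: external mesh, 1 reversal → CW.
6 reversals in total — an even number — so the output shaft turns the same way as the input shaft.

clockwise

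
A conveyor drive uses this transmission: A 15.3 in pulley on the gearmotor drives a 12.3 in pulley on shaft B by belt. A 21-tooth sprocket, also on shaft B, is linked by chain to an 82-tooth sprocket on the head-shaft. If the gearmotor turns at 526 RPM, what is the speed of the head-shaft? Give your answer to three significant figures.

belt 12.3/15.3 = 0.80392 → 526/0.80392 = 654.29 RPM
chain 82/21 = 3.9048 → 654.29/3.9048 = 167.56 RPM

168 RPM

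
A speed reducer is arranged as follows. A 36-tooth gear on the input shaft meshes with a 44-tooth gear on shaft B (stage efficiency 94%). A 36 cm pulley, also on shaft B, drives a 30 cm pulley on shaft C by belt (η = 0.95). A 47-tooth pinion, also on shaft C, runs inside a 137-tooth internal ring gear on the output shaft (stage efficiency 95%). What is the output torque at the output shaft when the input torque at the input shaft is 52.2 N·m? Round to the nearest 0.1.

gear mesh 44/36 = 1.2222 → τ = 52.2·1.2222·0.94 = 59.972 N·m
belt 30/36 = 0.83333 → τ = 59.972·0.83333·0.95 = 47.478 N·m
internal gear 137/47 = 2.9149 → τ = 47.478·2.9149·0.95 = 131.47 N·m

131.5 N·m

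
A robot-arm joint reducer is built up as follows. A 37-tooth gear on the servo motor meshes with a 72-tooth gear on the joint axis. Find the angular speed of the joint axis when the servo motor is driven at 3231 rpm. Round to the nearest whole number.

gear mesh 72/37 = 1.9459 → 3231/1.9459 = 1660.4 rpm

1660 rpm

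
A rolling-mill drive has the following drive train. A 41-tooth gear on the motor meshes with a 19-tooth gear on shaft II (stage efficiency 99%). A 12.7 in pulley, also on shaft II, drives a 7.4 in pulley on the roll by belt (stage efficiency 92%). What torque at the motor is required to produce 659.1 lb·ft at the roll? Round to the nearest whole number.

2680 lb·ft

Overall ratio R = 0.46341 × 0.58268 = 0.27002; overall efficiency η = 0.99 × 0.92 = 0.9108.
Input torque = output torque / (R × η) = 659.1 / (0.27002 × 0.9108) = 2680 lb·ft.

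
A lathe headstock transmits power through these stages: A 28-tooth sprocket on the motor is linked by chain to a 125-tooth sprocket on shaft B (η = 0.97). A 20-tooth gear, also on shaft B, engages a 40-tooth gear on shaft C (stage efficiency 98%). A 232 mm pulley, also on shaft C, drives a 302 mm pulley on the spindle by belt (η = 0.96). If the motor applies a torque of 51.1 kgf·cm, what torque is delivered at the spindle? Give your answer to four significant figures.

542.0 kgf·cm

After the chain (125/28): 51.1 × 4.4643 × 0.97 = 221.28 kgf·cm
After the gear mesh (40/20): 221.28 × 2 × 0.98 = 433.71 kgf·cm
After the belt (302/232): 433.71 × 1.3017 × 0.96 = 541.99 kgf·cm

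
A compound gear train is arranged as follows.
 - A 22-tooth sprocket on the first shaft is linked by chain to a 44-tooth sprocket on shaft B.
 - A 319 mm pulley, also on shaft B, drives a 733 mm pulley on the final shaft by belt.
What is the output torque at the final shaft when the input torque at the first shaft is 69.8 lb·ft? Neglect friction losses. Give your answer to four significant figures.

Chain: ratio = 44/22 = 2; torque at shaft B = 69.8 × 2 = 139.6 lb·ft.
Belt: ratio = 733/319 = 2.2978; torque at the final shaft = 139.6 × 2.2978 = 320.77 lb·ft.

320.8 lb·ft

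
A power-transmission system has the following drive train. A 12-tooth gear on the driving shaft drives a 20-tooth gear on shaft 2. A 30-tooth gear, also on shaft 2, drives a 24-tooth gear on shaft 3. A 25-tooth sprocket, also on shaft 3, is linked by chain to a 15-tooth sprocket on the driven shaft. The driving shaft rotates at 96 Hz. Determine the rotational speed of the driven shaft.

120 Hz

Gear mesh: ratio = 20/12 = 1.6667, so shaft 2 turns at 96 / 1.6667 = 57.6 Hz.
Gear mesh: ratio = 24/30 = 0.8, so shaft 3 turns at 57.6 / 0.8 = 72 Hz.
Chain: ratio = 15/25 = 0.6, so the driven shaft turns at 72 / 0.6 = 120 Hz.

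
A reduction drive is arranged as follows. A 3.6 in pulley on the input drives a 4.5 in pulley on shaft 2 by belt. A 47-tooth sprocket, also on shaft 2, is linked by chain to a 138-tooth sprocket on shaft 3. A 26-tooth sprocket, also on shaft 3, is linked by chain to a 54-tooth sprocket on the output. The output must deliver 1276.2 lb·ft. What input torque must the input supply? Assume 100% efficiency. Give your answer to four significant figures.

Overall ratio R = 1.25 × 2.9362 × 2.0769 = 7.6227.
Input torque = output torque / R = 1276.2 / 7.6227 = 167.42 lb·ft.

167.4 lb·ft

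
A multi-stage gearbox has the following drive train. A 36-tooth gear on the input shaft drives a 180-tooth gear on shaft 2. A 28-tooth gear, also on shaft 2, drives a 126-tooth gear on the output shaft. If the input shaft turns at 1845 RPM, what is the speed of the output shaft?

82 RPM

gear mesh 180/36 = 5 → 1845/5 = 369 RPM
gear mesh 126/28 = 4.5 → 369/4.5 = 82 RPM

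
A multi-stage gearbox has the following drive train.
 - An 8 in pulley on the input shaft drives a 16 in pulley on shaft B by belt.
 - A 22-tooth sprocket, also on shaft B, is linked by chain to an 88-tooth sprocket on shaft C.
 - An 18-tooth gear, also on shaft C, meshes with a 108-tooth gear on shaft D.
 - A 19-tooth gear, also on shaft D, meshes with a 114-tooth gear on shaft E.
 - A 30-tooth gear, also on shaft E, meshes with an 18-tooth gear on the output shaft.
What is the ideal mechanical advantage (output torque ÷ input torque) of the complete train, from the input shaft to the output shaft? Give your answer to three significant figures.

Each stage contributes driven/driver: belt 16/8 = 2, chain 88/22 = 4, gear mesh 108/18 = 6, gear mesh 114/19 = 6, gear mesh 18/30 = 0.6.
Overall: 2 × 4 × 6 × 6 × 0.6 = 172.8.

173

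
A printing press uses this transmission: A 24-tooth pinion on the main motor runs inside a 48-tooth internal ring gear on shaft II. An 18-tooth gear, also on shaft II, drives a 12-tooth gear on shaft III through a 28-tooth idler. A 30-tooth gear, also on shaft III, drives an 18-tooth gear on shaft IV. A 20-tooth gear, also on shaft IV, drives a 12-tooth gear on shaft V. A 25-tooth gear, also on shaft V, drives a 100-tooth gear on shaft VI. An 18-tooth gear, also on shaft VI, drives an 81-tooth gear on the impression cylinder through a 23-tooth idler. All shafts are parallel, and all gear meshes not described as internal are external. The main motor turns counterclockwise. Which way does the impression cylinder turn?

clockwise

the main motor → shaft II: internal mesh, same direction → CCW.
shaft II → shaft III: driver → idler → driven is 2 external meshes, 2 reversals → CCW.
shaft III → shaft IV: external mesh, 1 reversal → CW.
shaft IV → shaft V: external mesh, 1 reversal → CCW.
shaft V → shaft VI: external mesh, 1 reversal → CW.
shaft VI → the impression cylinder: driver → idler → driven is 2 external meshes, 2 reversals → CW.
7 reversals in total — an odd number — so the impression cylinder turns opposite to the main motor.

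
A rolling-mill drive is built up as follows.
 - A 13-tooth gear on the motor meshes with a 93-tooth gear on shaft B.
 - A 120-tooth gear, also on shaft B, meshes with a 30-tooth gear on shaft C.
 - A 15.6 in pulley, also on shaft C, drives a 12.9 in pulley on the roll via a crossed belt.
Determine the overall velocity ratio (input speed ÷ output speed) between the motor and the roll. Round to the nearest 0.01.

Each stage contributes driven/driver: gear mesh 93/13 = 7.1538, gear mesh 30/120 = 0.25, belt 12.9/15.6 = 0.82692.
Overall: 7.1538 × 0.25 × 0.82692 = 1.4789.

1.48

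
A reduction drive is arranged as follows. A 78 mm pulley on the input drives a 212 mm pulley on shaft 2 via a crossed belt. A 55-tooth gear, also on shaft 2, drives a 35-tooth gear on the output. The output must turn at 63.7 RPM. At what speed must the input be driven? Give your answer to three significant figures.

110 RPM

Overall ratio R = 2.7179 × 0.63636 = 1.7296.
Required input speed = output speed × R = 63.7 × 1.7296 = 110.18 RPM.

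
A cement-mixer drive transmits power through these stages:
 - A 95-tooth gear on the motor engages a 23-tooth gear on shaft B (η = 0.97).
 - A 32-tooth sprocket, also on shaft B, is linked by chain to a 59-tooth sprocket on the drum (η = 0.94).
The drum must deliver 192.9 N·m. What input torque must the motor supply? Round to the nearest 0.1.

473.9 N·m

Overall ratio R = 0.24211 × 1.8438 = 0.44638; overall efficiency η = 0.97 × 0.94 = 0.9118.
Input torque = output torque / (R × η) = 192.9 / (0.44638 × 0.9118) = 473.94 N·m.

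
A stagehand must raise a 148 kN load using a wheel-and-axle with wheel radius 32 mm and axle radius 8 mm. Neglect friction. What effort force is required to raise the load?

Wheel-and-axle MA = R/r = 32/8 = 4.
Effort = load / MA = 148 / 4 = 37 kN.

37 kN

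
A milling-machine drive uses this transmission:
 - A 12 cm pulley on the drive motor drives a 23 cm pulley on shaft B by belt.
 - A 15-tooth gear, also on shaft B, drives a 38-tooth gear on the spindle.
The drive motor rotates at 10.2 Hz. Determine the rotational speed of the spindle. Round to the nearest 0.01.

2.10 Hz

the drive motor → shaft B (belt, 23/12): 10.2 ÷ 1.9167 = 5.3217 Hz
shaft B → the spindle (gear mesh, 38/15): 5.3217 ÷ 2.5333 = 2.1007 Hz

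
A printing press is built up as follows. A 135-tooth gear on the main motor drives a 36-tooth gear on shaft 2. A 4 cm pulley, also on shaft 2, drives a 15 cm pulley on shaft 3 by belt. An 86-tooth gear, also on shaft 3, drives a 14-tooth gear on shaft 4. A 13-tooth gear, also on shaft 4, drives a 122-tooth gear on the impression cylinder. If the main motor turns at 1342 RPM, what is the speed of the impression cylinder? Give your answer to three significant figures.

the main motor → shaft 2 (gear mesh, 36/135): 1342 ÷ 0.26667 = 5032.5 RPM
shaft 2 → shaft 3 (belt, 15/4): 5032.5 ÷ 3.75 = 1342 RPM
shaft 3 → shaft 4 (gear mesh, 14/86): 1342 ÷ 0.16279 = 8243.7 RPM
shaft 4 → the impression cylinder (gear mesh, 122/13): 8243.7 ÷ 9.3846 = 878.43 RPM

878 RPM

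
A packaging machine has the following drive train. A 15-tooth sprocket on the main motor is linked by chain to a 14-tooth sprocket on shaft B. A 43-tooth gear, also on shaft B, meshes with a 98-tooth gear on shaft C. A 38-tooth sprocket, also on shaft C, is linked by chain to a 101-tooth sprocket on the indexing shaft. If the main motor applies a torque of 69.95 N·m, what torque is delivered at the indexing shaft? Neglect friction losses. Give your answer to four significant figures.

395.5 N·m

Chain: ratio = 14/15 = 0.93333; torque at shaft B = 69.95 × 0.93333 = 65.287 N·m.
Gear mesh: ratio = 98/43 = 2.2791; torque at shaft C = 65.287 × 2.2791 = 148.79 N·m.
Chain: ratio = 101/38 = 2.6579; torque at the indexing shaft = 148.79 × 2.6579 = 395.48 N·m.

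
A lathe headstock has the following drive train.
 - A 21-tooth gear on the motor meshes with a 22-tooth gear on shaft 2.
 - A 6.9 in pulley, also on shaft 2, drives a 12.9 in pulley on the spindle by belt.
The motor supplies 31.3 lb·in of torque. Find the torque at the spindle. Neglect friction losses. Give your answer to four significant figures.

After the gear mesh (22/21): 31.3 × 1.0476 = 32.79 lb·in
After the belt (12.9/6.9): 32.79 × 1.8696 = 61.304 lb·in

61.30 lb·in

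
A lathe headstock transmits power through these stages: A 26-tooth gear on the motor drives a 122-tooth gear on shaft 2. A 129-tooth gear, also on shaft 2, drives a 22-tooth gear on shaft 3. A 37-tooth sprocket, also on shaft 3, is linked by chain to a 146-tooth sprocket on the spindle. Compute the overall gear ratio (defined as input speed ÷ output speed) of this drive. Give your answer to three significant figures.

Each stage contributes driven/driver: gear mesh 122/26 = 4.6923, gear mesh 22/129 = 0.17054, chain 146/37 = 3.9459.
Overall: 4.6923 × 0.17054 × 3.9459 = 3.1577.

3.16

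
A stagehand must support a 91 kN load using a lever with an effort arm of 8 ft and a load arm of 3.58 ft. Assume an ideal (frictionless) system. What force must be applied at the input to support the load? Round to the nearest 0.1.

Lever MA = effort arm / load arm = 8/3.58 = 2.2346.
Effort = load / MA = 91 / 2.2346 = 40.723 kN.

40.7 kN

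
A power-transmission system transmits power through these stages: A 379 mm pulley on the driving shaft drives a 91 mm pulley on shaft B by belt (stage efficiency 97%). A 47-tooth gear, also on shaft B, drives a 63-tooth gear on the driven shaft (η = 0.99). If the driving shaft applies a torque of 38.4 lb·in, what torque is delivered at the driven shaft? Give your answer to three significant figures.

belt 91/379 = 0.24011 → τ = 38.4·0.24011·0.97 = 8.9435 lb·in
gear mesh 63/47 = 1.3404 → τ = 8.9435·1.3404·0.99 = 11.868 lb·in

11.9 lb·in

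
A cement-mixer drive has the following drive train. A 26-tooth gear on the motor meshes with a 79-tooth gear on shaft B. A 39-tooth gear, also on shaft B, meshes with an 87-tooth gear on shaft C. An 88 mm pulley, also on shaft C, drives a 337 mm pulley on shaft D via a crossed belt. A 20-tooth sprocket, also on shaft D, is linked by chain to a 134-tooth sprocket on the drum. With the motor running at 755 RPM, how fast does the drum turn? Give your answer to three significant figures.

Gear mesh: ratio = 79/26 = 3.0385, so shaft B turns at 755 / 3.0385 = 248.48 RPM.
Gear mesh: ratio = 87/39 = 2.2308, so shaft C turns at 248.48 / 2.2308 = 111.39 RPM.
Belt: ratio = 337/88 = 3.8295, so shaft D turns at 111.39 / 3.8295 = 29.086 RPM.
Chain: ratio = 134/20 = 6.7, so the drum turns at 29.086 / 6.7 = 4.3413 RPM.

4.34 RPM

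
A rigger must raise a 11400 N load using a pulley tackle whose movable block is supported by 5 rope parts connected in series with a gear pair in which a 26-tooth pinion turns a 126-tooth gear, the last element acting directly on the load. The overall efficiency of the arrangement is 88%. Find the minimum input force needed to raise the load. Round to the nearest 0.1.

Block-and-tackle MA = number of supporting rope parts = 5.
Gear pair MA = 126/26 = 4.8462.
Combined ideal MA = 5 × 4.8462 = 24.231.
Actual MA = 24.231 × 0.88 = 21.323.
Effort = load / actual MA = 11400 / 21.323 = 534.63 N.

534.6 N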